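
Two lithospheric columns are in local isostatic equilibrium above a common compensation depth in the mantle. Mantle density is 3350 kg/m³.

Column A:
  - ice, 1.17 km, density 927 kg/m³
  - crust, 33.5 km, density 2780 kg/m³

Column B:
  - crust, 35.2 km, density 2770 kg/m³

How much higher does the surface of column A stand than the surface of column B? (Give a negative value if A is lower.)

0.452 km

For any compensation level in the mantle, the mantle terms cancel and isostasy reduces to e = (Σt_A − Σt_B) − (Σ(ρt)_A − Σ(ρt)_B) / ρ_m.
Σt_A = 34.67 km; Σt_B = 35.2 km; Σ(ρt)_A = 94214.59; Σ(ρt)_B = 97504 (in km·kg/m³).
e = (34.67 − 35.2) − (94214.59 − 97504) / 3350 = 0.452 km.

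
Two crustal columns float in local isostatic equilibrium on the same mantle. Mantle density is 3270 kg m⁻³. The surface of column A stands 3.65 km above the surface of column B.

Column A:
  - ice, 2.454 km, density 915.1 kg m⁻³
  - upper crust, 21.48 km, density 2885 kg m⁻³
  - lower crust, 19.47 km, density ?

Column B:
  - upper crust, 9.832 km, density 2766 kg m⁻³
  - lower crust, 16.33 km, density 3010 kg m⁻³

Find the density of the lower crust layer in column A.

2910 kg m⁻³

Take the compensation level at the base of the deeper column (depth z_c below the surface of column A) and equate Σ ρ_i t_i down to z_c; mantle fills any gap and the z_c terms cancel.
Column A: 2.454×915.1 + 21.48×2885 + 19.47×ρ + (z_c − 43.404)×3270
Column B: 3.65×0 + 9.832×2766 + 16.33×3010 + (z_c − 3.65 − 26.162)×3270
The z_c×3270 term appears on both sides and cancels. Collect the known terms of each column as K = Σ(ρt)_known − 3270 × (depth of known layers): K_A = 64215.4554 − 3270×43.404 = −77715.6246; K_B = 76348.612 − 3270×(3.65 + 26.162) = −21136.628.
Balance: K_A + 19.47×ρ = K_B, so ρ = (K_B − K_A)/19.47 = 56579/19.47 = 2910 kg m⁻³.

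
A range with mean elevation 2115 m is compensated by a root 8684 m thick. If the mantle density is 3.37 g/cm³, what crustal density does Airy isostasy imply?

ρ_c h = (ρ_m − ρ_c) r → ρ_c (h + r) = ρ_m r → ρ_c = ρ_m r / (h + r).
ρ_c = 3.37 × 8684 m / (2115 m + 8684 m) = 2.71 g/cm³.

2.71 g/cm³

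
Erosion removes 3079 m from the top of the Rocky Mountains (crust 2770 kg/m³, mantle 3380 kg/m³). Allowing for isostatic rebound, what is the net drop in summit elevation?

556 m

Rebound u = e ρ_c/ρ_m = 3079 m × 2770/3380 = 2523 m.
Net surface drop = e − u = 3079 m − 2523 m = e (ρ_m − ρ_c)/ρ_m = 556 m.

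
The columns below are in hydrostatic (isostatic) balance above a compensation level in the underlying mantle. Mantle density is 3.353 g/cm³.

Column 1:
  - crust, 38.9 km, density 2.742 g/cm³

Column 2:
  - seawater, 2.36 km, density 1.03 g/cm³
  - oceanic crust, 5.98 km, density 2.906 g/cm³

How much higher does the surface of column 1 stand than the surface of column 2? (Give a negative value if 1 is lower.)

For any compensation level in the mantle, the mantle terms cancel and isostasy reduces to e = (Σt_1 − Σt_2) − (Σ(ρt)_1 − Σ(ρt)_2) / ρ_m.
Σt_1 = 38.9 km; Σt_2 = 8.34 km; Σ(ρt)_1 = 106.6638; Σ(ρt)_2 = 19.80868 (in km·g/cm³).
e = (38.9 − 8.34) − (106.6638 − 19.80868) / 3.353 = 4.66 km.

4.66 km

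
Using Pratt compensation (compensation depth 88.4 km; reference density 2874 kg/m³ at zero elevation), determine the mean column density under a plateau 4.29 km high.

Pratt balance: ρ_ref D = ρ (D + h).
ρ = ρ_ref D/(D + h) = 2874 × 88.4 km/(88.4 km + 4.29 km) = 2740 kg/m³.

2740 kg/m³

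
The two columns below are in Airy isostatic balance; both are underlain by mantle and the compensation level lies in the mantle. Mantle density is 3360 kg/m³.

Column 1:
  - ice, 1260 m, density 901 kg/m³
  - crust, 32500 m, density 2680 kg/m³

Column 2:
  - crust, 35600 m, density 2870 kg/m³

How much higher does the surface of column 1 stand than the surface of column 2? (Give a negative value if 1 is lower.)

For any compensation level in the mantle, the mantle terms cancel and isostasy reduces to e = (Σt_1 − Σt_2) − (Σ(ρt)_1 − Σ(ρt)_2) / ρ_m.
Σt_1 = 33760 m; Σt_2 = 35600 m; Σ(ρt)_1 = 88235260; Σ(ρt)_2 = 102172000 (in m·kg/m³).
e = (33760 − 35600) − (88235260 − 102172000) / 3360 = 2310 m.

2310 m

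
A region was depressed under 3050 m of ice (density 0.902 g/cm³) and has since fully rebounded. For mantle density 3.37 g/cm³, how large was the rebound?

Removing the load lets mantle flow back in; uplift u satisfies ρ_ice t = ρ_m u.
u = t ρ_ice/ρ_m = 3050 m × 0.902/3.37 = 816 m.

816 m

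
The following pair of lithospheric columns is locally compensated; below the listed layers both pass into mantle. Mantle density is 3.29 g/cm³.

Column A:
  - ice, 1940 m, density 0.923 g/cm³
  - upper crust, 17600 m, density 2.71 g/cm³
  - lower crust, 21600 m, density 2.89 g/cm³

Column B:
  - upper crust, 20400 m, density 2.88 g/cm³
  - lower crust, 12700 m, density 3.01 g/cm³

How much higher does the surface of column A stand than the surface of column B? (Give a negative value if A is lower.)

For any compensation level in the mantle, the mantle terms cancel and isostasy reduces to e = (Σt_A − Σt_B) − (Σ(ρt)_A − Σ(ρt)_B) / ρ_m.
Σt_A = 41140 m; Σt_B = 33100 m; Σ(ρt)_A = 111910.62; Σ(ρt)_B = 96979 (in m·g/cm³).
e = (41140 − 33100) − (111910.62 − 96979) / 3.29 = 3500 m.

3500 m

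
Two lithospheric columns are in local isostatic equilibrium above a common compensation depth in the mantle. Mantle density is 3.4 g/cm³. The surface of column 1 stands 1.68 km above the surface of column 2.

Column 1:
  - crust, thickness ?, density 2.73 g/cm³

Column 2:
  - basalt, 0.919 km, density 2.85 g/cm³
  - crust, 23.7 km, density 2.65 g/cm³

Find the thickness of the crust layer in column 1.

Take the compensation level at the base of the deeper column (depth z_c below the surface of column 1) and equate Σ ρ_i t_i down to z_c; mantle fills any gap and the z_c terms cancel.
Column 1: x×2.73 + (z_c − 0 − x)×3.4
Column 2: 1.68×0 + 0.919×2.85 + 23.7×2.65 + (z_c − 1.68 − 24.619)×3.4
The z_c×3.4 term appears on both sides and cancels. Collect the known terms of each column as K = Σ(ρt)_known − 3.4 × (depth of known layers): K_1 = 0 − 3.4×0 = 0; K_2 = 65.42415 − 3.4×(1.68 + 24.619) = −23.99245.
Balance: K_1 − x×(3.4 − 2.73) = K_2, so x = (K_1 − K_2)/(3.4 − 2.73) = 23.9924/0.67 = 35.8 km.

35.8 km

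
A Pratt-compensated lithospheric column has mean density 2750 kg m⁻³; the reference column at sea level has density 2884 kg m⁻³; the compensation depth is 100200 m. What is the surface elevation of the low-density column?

4880 m

ρ_ref D = ρ (D + h) → h = D (ρ_ref − ρ)/ρ.
h = 100200 m × (2884 − 2750)/2750 = 4880 m.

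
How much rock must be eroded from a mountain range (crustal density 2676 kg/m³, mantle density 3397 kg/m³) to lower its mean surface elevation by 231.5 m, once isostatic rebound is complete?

Net drop Δ = e − u = e − e ρ_c/ρ_m = e (ρ_m − ρ_c)/ρ_m.
e = Δ ρ_m/(ρ_m − ρ_c) = 231.5 m × 3397/721 = 1090 m.

1090 m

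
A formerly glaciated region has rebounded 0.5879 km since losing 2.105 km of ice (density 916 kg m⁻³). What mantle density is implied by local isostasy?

3280 kg m⁻³

ρ_m = ρ_ice t / u = 916 × 2.105 km/0.5879 km = 3280 kg m⁻³.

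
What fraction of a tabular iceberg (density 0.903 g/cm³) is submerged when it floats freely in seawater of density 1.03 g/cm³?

Submerged fraction = ρ_obj/ρ_fluid = 0.903/1.03 = 0.877.

0.877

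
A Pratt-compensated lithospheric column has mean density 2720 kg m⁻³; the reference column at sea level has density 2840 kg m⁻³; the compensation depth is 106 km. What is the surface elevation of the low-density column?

ρ_ref D = ρ (D + h) → h = D (ρ_ref − ρ)/ρ.
h = 106 km × (2840 − 2720)/2720 = 4.68 km.

4.68 km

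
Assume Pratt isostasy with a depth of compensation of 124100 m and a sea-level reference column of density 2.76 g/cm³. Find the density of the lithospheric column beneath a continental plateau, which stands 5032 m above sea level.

Pratt balance: ρ_ref D = ρ (D + h).
ρ = ρ_ref D/(D + h) = 2.76 × 124100 m/(124100 m + 5032 m) = 2.65 g/cm³.

2.65 g/cm³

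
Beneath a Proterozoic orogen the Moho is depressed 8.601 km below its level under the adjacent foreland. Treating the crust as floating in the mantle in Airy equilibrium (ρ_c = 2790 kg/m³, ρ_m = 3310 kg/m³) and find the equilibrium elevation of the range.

1.6 km

In Airy isostatic equilibrium: ρ_c h = (ρ_m − ρ_c) r.
h = r (ρ_m − ρ_c) / ρ_c = 8.601 km × (3310 − 2790) / 2790 = 1.6 km.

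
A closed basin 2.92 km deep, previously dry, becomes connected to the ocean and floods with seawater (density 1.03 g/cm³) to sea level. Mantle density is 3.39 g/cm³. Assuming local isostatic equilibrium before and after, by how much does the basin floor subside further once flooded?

After flooding the water column is d + s deep. Its weight must equal the weight of mantle displaced by the extra subsidence s: (d + s) ρ_w = s ρ_m.
s = d ρ_w / (ρ_m − ρ_w) = 2.92 km × 1.03/(3.39 − 1.03) = 1.27 km.

1.27 km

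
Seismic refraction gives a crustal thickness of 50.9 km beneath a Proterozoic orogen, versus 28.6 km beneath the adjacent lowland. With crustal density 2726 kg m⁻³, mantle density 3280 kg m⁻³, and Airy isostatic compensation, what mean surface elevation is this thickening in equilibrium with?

3.77 km

Excess crust Δ = 50.9 km − 28.6 km = 22.3 km, split between elevation h and root r with h + r = Δ.
Airy balance ρ_c h = (ρ_m − ρ_c) r gives r = h ρ_c/(ρ_m − ρ_c), so h (1 + ρ_c/(ρ_m − ρ_c)) = Δ, i.e. h = Δ (ρ_m − ρ_c)/ρ_m.
h = 22.3 km × 554/3280 = 3.77 km.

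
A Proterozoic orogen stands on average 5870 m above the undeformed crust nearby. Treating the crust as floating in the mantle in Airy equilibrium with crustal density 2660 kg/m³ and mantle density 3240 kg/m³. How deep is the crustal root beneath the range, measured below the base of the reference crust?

26900 m

For local isostatic compensation: the weight of the topography is balanced by the buoyancy of the root, ρ_c h = (ρ_m − ρ_c) r.
r = h · ρ_c / (ρ_m − ρ_c) = 5870 m × 2660 / (3240 − 2660) = 26900 m.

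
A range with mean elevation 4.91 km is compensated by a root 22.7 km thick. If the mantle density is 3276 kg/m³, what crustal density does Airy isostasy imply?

ρ_c h = (ρ_m − ρ_c) r → ρ_c (h + r) = ρ_m r → ρ_c = ρ_m r / (h + r).
ρ_c = 3276 × 22.7 km / (4.91 km + 22.7 km) = 2690 kg/m³.

2690 kg/m³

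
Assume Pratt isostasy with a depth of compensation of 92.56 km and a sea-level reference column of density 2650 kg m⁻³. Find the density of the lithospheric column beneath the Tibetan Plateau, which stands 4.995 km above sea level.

2510 kg m⁻³

Pratt balance: ρ_ref D = ρ (D + h).
ρ = ρ_ref D/(D + h) = 2650 × 92.56 km/(92.56 km + 4.995 km) = 2510 kg m⁻³.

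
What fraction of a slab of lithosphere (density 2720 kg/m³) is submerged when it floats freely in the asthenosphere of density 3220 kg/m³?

Submerged fraction = ρ_obj/ρ_fluid = 2720/3220 = 0.845.

0.845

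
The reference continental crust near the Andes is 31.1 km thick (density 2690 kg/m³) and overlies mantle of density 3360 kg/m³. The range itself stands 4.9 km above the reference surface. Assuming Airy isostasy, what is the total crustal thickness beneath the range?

Root depth r = h ρ_c / (ρ_m − ρ_c) = 4.9 km × 2690 / 670 = 19.67 km.
Total thickness = T + h + r = 31.1 km + 4.9 km + 19.67 km = 55.7 km.

55.7 km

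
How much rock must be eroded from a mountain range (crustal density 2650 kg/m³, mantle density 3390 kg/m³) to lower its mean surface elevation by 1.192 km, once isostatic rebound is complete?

Net drop Δ = e − u = e − e ρ_c/ρ_m = e (ρ_m − ρ_c)/ρ_m.
e = Δ ρ_m/(ρ_m − ρ_c) = 1.192 km × 3390/740 = 5.46 km.

5.46 km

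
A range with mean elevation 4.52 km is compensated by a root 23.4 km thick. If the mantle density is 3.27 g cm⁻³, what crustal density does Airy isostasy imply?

ρ_c h = (ρ_m − ρ_c) r → ρ_c (h + r) = ρ_m r → ρ_c = ρ_m r / (h + r).
ρ_c = 3.27 × 23.4 km / (4.52 km + 23.4 km) = 2.74 g cm⁻³.

2.74 g cm⁻³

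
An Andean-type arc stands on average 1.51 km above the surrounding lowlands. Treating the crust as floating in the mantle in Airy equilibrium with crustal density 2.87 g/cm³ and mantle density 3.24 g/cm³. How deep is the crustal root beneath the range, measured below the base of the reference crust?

In Airy isostatic equilibrium: the weight of the topography is balanced by the buoyancy of the root, ρ_c h = (ρ_m − ρ_c) r.
r = h · ρ_c / (ρ_m − ρ_c) = 1.51 km × 2.87 / (3.24 − 2.87) = 11.7 km.

11.7 km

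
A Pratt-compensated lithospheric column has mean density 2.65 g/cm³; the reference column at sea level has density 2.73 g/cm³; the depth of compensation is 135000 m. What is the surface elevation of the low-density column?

ρ_ref D = ρ (D + h) → h = D (ρ_ref − ρ)/ρ.
h = 135000 m × (2.73 − 2.65)/2.65 = 4080 m.

4080 m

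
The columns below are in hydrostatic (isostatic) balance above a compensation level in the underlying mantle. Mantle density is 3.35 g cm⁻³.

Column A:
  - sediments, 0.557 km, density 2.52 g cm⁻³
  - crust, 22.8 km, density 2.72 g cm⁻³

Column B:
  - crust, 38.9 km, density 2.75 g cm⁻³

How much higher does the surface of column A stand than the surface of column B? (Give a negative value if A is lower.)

−2.54 km

For any compensation level in the mantle, the mantle terms cancel and isostasy reduces to e = (Σt_A − Σt_B) − (Σ(ρt)_A − Σ(ρt)_B) / ρ_m.
Σt_A = 23.357 km; Σt_B = 38.9 km; Σ(ρt)_A = 63.41964; Σ(ρt)_B = 106.975 (in km·g cm⁻³).
e = (23.357 − 38.9) − (63.41964 − 106.975) / 3.35 = −2.54 km.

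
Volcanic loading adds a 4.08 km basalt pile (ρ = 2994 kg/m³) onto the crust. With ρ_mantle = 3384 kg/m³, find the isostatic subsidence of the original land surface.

3.61 km

Subaerial loading: s = t ρ_load / ρ_m.
s = 4.08 km × 2994/3384 = 3.61 km.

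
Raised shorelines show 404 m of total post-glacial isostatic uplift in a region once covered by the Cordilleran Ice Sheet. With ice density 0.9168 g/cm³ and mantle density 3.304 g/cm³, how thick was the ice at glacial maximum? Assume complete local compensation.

1460 m

u = t ρ_ice/ρ_m → t = u ρ_m/ρ_ice = 404 m × 3.304/0.9168 = 1460 m.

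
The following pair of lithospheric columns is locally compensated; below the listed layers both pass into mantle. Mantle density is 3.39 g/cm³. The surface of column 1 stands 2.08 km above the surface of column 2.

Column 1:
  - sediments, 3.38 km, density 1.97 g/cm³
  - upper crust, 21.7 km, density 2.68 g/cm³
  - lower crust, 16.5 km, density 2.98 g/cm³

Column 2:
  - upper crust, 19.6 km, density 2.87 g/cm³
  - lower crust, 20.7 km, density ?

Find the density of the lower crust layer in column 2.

Take the compensation level at the base of the deeper column (depth z_c below the surface of column 1) and equate Σ ρ_i t_i down to z_c; mantle fills any gap and the z_c terms cancel.
Column 1: 3.38×1.97 + 21.7×2.68 + 16.5×2.98 + (z_c − 41.58)×3.39
Column 2: 2.08×0 + 19.6×2.87 + 20.7×ρ + (z_c − 2.08 − 40.3)×3.39
The z_c×3.39 term appears on both sides and cancels. Collect the known terms of each column as K = Σ(ρt)_known − 3.39 × (depth of known layers): K_1 = 113.9846 − 3.39×41.58 = −26.9716; K_2 = 56.252 − 3.39×(2.08 + 40.3) = −87.4162.
Balance: K_1 = K_2 + 20.7×ρ, so ρ = (K_1 − K_2)/20.7 = 60.4446/20.7 = 2.92 g/cm³.

2.92 g/cm³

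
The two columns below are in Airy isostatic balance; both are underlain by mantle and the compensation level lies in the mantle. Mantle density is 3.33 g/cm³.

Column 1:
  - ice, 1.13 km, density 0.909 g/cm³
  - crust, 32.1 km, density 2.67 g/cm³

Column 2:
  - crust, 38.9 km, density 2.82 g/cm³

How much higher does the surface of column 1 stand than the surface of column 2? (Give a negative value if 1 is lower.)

For any compensation level in the mantle, the mantle terms cancel and isostasy reduces to e = (Σt_1 − Σt_2) − (Σ(ρt)_1 − Σ(ρt)_2) / ρ_m.
Σt_1 = 33.23 km; Σt_2 = 38.9 km; Σ(ρt)_1 = 86.73417; Σ(ρt)_2 = 109.698 (in km·g/cm³).
e = (33.23 − 38.9) − (86.73417 − 109.698) / 3.33 = 1.23 km.

1.23 km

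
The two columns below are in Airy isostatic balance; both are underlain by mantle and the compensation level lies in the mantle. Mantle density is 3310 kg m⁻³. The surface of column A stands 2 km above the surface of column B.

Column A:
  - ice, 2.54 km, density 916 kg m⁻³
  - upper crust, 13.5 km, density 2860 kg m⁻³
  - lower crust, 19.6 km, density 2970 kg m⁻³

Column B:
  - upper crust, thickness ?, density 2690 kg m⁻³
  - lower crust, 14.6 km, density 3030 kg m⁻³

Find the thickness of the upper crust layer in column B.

Take the compensation level at the base of the deeper column (depth z_c below the surface of column A) and equate Σ ρ_i t_i down to z_c; mantle fills any gap and the z_c terms cancel.
Column A: 2.54×916 + 13.5×2860 + 19.6×2970 + (z_c − 35.64)×3310
Column B: 2×0 + x×2690 + 14.6×3030 + (z_c − 2 − 14.6 − x)×3310
The z_c×3310 term appears on both sides and cancels. Collect the known terms of each column as K = Σ(ρt)_known − 3310 × (depth of known layers): K_A = 99148.64 − 3310×35.64 = −18819.76; K_B = 44238 − 3310×(2 + 14.6) = −10708.
Balance: K_A = K_B − x×(3310 − 2690), so x = (K_B − K_A)/(3310 − 2690) = 8111.76/620 = 13.1 km.

13.1 km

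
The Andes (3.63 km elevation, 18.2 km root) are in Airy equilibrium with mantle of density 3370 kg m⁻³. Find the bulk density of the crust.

ρ_c h = (ρ_m − ρ_c) r → ρ_c (h + r) = ρ_m r → ρ_c = ρ_m r / (h + r).
ρ_c = 3370 × 18.2 km / (3.63 km + 18.2 km) = 2810 kg m⁻³.

2810 kg m⁻³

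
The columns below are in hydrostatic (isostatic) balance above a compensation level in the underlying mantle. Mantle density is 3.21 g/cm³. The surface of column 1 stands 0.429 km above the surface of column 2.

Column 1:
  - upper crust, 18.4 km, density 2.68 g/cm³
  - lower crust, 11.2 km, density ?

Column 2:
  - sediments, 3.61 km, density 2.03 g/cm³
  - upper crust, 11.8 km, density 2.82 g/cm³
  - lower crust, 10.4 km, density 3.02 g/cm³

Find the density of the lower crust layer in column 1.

2.99 g/cm³

Take the compensation level at the base of the deeper column (depth z_c below the surface of column 1) and equate Σ ρ_i t_i down to z_c; mantle fills any gap and the z_c terms cancel.
Column 1: 18.4×2.68 + 11.2×ρ + (z_c − 29.6)×3.21
Column 2: 0.429×0 + 3.61×2.03 + 11.8×2.82 + 10.4×3.02 + (z_c − 0.429 − 25.81)×3.21
The z_c×3.21 term appears on both sides and cancels. Collect the known terms of each column as K = Σ(ρt)_known − 3.21 × (depth of known layers): K_1 = 49.312 − 3.21×29.6 = −45.704; K_2 = 72.0123 − 3.21×(0.429 + 25.81) = −12.21489.
Balance: K_1 + 11.2×ρ = K_2, so ρ = (K_2 − K_1)/11.2 = 33.4891/11.2 = 2.99 g/cm³.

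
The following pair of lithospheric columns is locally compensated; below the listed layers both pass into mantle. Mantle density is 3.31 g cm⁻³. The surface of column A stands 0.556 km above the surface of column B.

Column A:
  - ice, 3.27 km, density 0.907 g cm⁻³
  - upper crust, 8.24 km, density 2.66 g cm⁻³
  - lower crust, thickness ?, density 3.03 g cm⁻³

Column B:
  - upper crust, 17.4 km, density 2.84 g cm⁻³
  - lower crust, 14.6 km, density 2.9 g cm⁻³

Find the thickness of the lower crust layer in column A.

Take the compensation level at the base of the deeper column (depth z_c below the surface of column A) and equate Σ ρ_i t_i down to z_c; mantle fills any gap and the z_c terms cancel.
Column A: 3.27×0.907 + 8.24×2.66 + x×3.03 + (z_c − 11.51 − x)×3.31
Column B: 0.556×0 + 17.4×2.84 + 14.6×2.9 + (z_c − 0.556 − 32)×3.31
The z_c×3.31 term appears on both sides and cancels. Collect the known terms of each column as K = Σ(ρt)_known − 3.31 × (depth of known layers): K_A = 24.88429 − 3.31×11.51 = −13.21381; K_B = 91.756 − 3.31×(0.556 + 32) = −16.00436.
Balance: K_A − x×(3.31 − 3.03) = K_B, so x = (K_A − K_B)/(3.31 − 3.03) = 2.79055/0.28 = 9.97 km.

9.97 km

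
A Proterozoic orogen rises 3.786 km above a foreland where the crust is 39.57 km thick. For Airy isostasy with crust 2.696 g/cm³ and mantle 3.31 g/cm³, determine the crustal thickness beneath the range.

60 km

Root depth r = h ρ_c / (ρ_m − ρ_c) = 3.786 km × 2.696 / 0.614 = 16.62 km.
Total thickness = T + h + r = 39.57 km + 3.786 km + 16.62 km = 60 km.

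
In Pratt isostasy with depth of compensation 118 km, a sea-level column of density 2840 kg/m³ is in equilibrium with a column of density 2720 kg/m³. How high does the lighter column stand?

ρ_ref D = ρ (D + h) → h = D (ρ_ref − ρ)/ρ.
h = 118 km × (2840 − 2720)/2720 = 5.21 km.

5.21 km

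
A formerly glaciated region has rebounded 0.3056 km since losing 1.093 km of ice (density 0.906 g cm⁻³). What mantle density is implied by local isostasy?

ρ_m = ρ_ice t / u = 0.906 × 1.093 km/0.3056 km = 3.24 g cm⁻³.

3.24 g cm⁻³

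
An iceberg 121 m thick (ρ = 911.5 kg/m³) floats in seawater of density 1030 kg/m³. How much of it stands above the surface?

Floating equilibrium: submerged depth d = t ρ_obj/ρ_fluid = 121 m × 911.5/1030 = 107.1 m.
Freeboard = t − d = 121 m − 107.1 m = 13.9 m.

13.9 m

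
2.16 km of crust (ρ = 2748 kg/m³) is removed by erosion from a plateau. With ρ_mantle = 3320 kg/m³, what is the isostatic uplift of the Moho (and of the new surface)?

Unloading: uplift u = e ρ_c/ρ_m = 2.16 km × 2748/3320 = 1.79 km.

1.79 km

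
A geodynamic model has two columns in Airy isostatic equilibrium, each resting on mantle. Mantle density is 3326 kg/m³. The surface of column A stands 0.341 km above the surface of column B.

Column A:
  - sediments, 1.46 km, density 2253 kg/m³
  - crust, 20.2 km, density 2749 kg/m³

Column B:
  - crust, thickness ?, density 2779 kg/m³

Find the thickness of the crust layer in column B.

Take the compensation level at the base of the deeper column (depth z_c below the surface of column A) and equate Σ ρ_i t_i down to z_c; mantle fills any gap and the z_c terms cancel.
Column A: 1.46×2253 + 20.2×2749 + (z_c − 21.66)×3326
Column B: 0.341×0 + x×2779 + (z_c − 0.341 − 0 − x)×3326
The z_c×3326 term appears on both sides and cancels. Collect the known terms of each column as K = Σ(ρt)_known − 3326 × (depth of known layers): K_A = 58819.18 − 3326×21.66 = −13221.98; K_B = 0 − 3326×(0.341 + 0) = −1134.166.
Balance: K_A = K_B − x×(3326 − 2779), so x = (K_B − K_A)/(3326 − 2779) = 12087.8/547 = 22.1 km.

22.1 km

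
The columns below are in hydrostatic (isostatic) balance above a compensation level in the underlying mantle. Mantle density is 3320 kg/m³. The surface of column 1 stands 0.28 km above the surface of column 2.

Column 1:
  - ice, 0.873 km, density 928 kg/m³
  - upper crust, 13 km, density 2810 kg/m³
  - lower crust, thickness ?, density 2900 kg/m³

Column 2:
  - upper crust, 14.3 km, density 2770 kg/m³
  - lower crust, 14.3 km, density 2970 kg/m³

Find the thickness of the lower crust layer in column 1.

Take the compensation level at the base of the deeper column (depth z_c below the surface of column 1) and equate Σ ρ_i t_i down to z_c; mantle fills any gap and the z_c terms cancel.
Column 1: 0.873×928 + 13×2810 + x×2900 + (z_c − 13.873 − x)×3320
Column 2: 0.28×0 + 14.3×2770 + 14.3×2970 + (z_c − 0.28 − 28.6)×3320
The z_c×3320 term appears on both sides and cancels. Collect the known terms of each column as K = Σ(ρt)_known − 3320 × (depth of known layers): K_1 = 37340.144 − 3320×13.873 = −8718.216; K_2 = 82082 − 3320×(0.28 + 28.6) = −13799.6.
Balance: K_1 − x×(3320 − 2900) = K_2, so x = (K_1 − K_2)/(3320 − 2900) = 5081.38/420 = 12.1 km.

12.1 km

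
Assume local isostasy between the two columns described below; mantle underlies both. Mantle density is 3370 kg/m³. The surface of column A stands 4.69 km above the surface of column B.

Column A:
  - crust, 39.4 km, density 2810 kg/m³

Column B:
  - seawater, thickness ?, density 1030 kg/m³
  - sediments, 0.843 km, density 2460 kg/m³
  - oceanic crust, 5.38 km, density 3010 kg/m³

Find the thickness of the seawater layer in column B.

Take the compensation level at the base of the deeper column (depth z_c below the surface of column A) and equate Σ ρ_i t_i down to z_c; mantle fills any gap and the z_c terms cancel.
Column A: 39.4×2810 + (z_c − 39.4)×3370
Column B: 4.69×0 + x×1030 + 0.843×2460 + 5.38×3010 + (z_c − 4.69 − 6.223 − x)×3370
The z_c×3370 term appears on both sides and cancels. Collect the known terms of each column as K = Σ(ρt)_known − 3370 × (depth of known layers): K_A = 110714 − 3370×39.4 = −22064; K_B = 18267.58 − 3370×(4.69 + 6.223) = −18509.23.
Balance: K_A = K_B − x×(3370 − 1030), so x = (K_B − K_A)/(3370 − 1030) = 3554.77/2340 = 1.52 km.

1.52 km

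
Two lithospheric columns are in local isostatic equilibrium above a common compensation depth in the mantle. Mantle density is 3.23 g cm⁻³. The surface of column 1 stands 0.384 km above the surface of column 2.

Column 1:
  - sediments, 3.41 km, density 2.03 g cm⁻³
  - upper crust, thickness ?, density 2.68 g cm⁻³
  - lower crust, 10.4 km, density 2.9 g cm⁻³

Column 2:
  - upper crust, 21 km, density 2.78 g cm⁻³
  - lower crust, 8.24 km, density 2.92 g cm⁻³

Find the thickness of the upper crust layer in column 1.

Take the compensation level at the base of the deeper column (depth z_c below the surface of column 1) and equate Σ ρ_i t_i down to z_c; mantle fills any gap and the z_c terms cancel.
Column 1: 3.41×2.03 + x×2.68 + 10.4×2.9 + (z_c − 13.81 − x)×3.23
Column 2: 0.384×0 + 21×2.78 + 8.24×2.92 + (z_c − 0.384 − 29.24)×3.23
The z_c×3.23 term appears on both sides and cancels. Collect the known terms of each column as K = Σ(ρt)_known − 3.23 × (depth of known layers): K_1 = 37.0823 − 3.23×13.81 = −7.524; K_2 = 82.4408 − 3.23×(0.384 + 29.24) = −13.24472.
Balance: K_1 − x×(3.23 − 2.68) = K_2, so x = (K_1 − K_2)/(3.23 − 2.68) = 5.72072/0.55 = 10.4 km.

10.4 km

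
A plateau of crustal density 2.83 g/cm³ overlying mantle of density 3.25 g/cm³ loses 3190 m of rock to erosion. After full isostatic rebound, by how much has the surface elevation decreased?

412 m

Rebound u = e ρ_c/ρ_m = 3190 m × 2.83/3.25 = 2778 m.
Net surface drop = e − u = 3190 m − 2778 m = e (ρ_m − ρ_c)/ρ_m = 412 m.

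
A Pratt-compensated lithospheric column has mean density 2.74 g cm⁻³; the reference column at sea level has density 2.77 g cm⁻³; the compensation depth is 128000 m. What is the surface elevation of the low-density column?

1400 m

ρ_ref D = ρ (D + h) → h = D (ρ_ref − ρ)/ρ.
h = 128000 m × (2.77 − 2.74)/2.74 = 1400 m.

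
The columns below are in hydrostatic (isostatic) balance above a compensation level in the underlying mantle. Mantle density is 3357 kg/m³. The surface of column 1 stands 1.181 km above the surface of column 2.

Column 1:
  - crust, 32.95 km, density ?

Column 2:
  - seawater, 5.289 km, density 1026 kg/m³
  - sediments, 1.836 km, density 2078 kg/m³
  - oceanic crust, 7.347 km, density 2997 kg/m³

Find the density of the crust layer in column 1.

2710 kg/m³

Take the compensation level at the base of the deeper column (depth z_c below the surface of column 1) and equate Σ ρ_i t_i down to z_c; mantle fills any gap and the z_c terms cancel.
Column 1: 32.95×ρ + (z_c − 32.95)×3357
Column 2: 1.181×0 + 5.289×1026 + 1.836×2078 + 7.347×2997 + (z_c − 1.181 − 14.472)×3357
The z_c×3357 term appears on both sides and cancels. Collect the known terms of each column as K = Σ(ρt)_known − 3357 × (depth of known layers): K_1 = 0 − 3357×32.95 = −110613.15; K_2 = 31260.681 − 3357×(1.181 + 14.472) = −21286.44.
Balance: K_1 + 32.95×ρ = K_2, so ρ = (K_2 − K_1)/32.95 = 89326.7/32.95 = 2710 kg/m³.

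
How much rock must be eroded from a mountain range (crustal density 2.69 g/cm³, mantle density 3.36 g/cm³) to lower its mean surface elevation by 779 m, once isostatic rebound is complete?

Net drop Δ = e − u = e − e ρ_c/ρ_m = e (ρ_m − ρ_c)/ρ_m.
e = Δ ρ_m/(ρ_m − ρ_c) = 779 m × 3.36/0.67 = 3910 m.

3910 m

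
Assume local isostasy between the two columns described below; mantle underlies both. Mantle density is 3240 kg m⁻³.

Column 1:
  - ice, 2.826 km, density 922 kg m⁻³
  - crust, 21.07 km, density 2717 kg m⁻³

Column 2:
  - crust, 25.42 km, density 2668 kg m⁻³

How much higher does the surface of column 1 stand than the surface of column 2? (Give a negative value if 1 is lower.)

0.935 km

For any compensation level in the mantle, the mantle terms cancel and isostasy reduces to e = (Σt_1 − Σt_2) − (Σ(ρt)_1 − Σ(ρt)_2) / ρ_m.
Σt_1 = 23.896 km; Σt_2 = 25.42 km; Σ(ρt)_1 = 59852.762; Σ(ρt)_2 = 67820.56 (in km·kg m⁻³).
e = (23.896 − 25.42) − (59852.762 − 67820.56) / 3240 = 0.935 km.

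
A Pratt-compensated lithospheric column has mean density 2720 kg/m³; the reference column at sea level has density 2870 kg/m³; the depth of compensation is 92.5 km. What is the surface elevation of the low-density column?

ρ_ref D = ρ (D + h) → h = D (ρ_ref − ρ)/ρ.
h = 92.5 km × (2870 − 2720)/2720 = 5.1 km.

5.1 km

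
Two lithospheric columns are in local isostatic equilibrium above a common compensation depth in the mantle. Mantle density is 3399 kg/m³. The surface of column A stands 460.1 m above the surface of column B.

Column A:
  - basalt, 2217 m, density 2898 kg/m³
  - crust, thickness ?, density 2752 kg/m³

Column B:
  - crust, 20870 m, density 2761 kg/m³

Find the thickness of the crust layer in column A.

21300 m

Take the compensation level at the base of the deeper column (depth z_c below the surface of column A) and equate Σ ρ_i t_i down to z_c; mantle fills any gap and the z_c terms cancel.
Column A: 2217×2898 + x×2752 + (z_c − 2217 − x)×3399
Column B: 460.1×0 + 20870×2761 + (z_c − 460.1 − 20870)×3399
The z_c×3399 term appears on both sides and cancels. Collect the known terms of each column as K = Σ(ρt)_known − 3399 × (depth of known layers): K_A = 6424866 − 3399×2217 = −1110717; K_B = 57622070 − 3399×(460.1 + 20870) = −14878939.9.
Balance: K_A − x×(3399 − 2752) = K_B, so x = (K_A − K_B)/(3399 − 2752) = 13768200/647 = 21300 m.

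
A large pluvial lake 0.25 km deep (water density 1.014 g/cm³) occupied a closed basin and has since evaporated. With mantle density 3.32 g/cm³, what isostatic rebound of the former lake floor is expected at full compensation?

0.0764 km

u = d ρ_w/ρ_m = 0.25 km × 1.014/3.32 = 0.0764 km.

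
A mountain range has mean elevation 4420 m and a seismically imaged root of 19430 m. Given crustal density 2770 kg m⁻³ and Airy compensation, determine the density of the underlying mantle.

3400 kg m⁻³

Airy balance: ρ_c h = (ρ_m − ρ_c) r → ρ_m = ρ_c (1 + h/r).
ρ_m = 2770 × (1 + 4420 m/19430 m) = 3400 kg m⁻³.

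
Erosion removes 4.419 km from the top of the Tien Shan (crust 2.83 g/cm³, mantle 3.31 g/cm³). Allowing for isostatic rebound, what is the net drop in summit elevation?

Rebound u = e ρ_c/ρ_m = 4.419 km × 2.83/3.31 = 3.778 km.
Net surface drop = e − u = 4.419 km − 3.778 km = e (ρ_m − ρ_c)/ρ_m = 0.641 km.

0.641 km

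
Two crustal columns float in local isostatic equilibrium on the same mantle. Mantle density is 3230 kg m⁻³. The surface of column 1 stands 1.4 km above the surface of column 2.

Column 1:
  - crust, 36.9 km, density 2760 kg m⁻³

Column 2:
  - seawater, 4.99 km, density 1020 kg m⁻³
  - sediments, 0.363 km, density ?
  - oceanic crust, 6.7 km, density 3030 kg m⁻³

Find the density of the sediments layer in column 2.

1980 kg m⁻³

Take the compensation level at the base of the deeper column (depth z_c below the surface of column 1) and equate Σ ρ_i t_i down to z_c; mantle fills any gap and the z_c terms cancel.
Column 1: 36.9×2760 + (z_c − 36.9)×3230
Column 2: 1.4×0 + 4.99×1020 + 0.363×ρ + 6.7×3030 + (z_c − 1.4 − 12.053)×3230
The z_c×3230 term appears on both sides and cancels. Collect the known terms of each column as K = Σ(ρt)_known − 3230 × (depth of known layers): K_1 = 101844 − 3230×36.9 = −17343; K_2 = 25390.8 − 3230×(1.4 + 12.053) = −18062.39.
Balance: K_1 = K_2 + 0.363×ρ, so ρ = (K_1 − K_2)/0.363 = 719.39/0.363 = 1980 kg m⁻³.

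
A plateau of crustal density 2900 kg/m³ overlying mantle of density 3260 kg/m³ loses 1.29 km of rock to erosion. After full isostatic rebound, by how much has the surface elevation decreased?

Rebound u = e ρ_c/ρ_m = 1.29 km × 2900/3260 = 1.148 km.
Net surface drop = e − u = 1.29 km − 1.148 km = e (ρ_m − ρ_c)/ρ_m = 0.142 km.

0.142 km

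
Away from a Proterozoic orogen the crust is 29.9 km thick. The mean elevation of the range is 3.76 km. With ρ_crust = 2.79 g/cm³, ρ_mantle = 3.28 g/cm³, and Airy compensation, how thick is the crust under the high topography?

Root depth r = h ρ_c / (ρ_m − ρ_c) = 3.76 km × 2.79 / 0.49 = 21.41 km.
Total thickness = T + h + r = 29.9 km + 3.76 km + 21.41 km = 55.1 km.

55.1 km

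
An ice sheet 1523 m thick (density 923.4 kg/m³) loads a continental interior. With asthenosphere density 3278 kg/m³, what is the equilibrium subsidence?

429 m

For local isostatic compensation: the ice load ρ_ice t is balanced by mantle displaced below, ρ_m s.
s = t ρ_ice / ρ_m = 1523 m × 923.4/3278 = 429 m.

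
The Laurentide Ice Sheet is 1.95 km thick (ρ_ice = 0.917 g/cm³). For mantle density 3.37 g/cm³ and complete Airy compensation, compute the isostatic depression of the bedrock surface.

0.531 km

Balancing pressure at the compensation depth: the ice load ρ_ice t is balanced by mantle displaced below, ρ_m s.
s = t ρ_ice / ρ_m = 1.95 km × 0.917/3.37 = 0.531 km.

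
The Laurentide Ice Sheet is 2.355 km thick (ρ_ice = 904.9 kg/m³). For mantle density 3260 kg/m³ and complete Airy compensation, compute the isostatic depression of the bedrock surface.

0.654 km

By Archimedes' principle applied to the lithosphere: the ice load ρ_ice t is balanced by mantle displaced below, ρ_m s.
s = t ρ_ice / ρ_m = 2.355 km × 904.9/3260 = 0.654 km.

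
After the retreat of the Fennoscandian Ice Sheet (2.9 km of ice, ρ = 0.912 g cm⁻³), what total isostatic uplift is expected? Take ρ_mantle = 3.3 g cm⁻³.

0.801 km

Removing the load lets mantle flow back in; uplift u satisfies ρ_ice t = ρ_m u.
u = t ρ_ice/ρ_m = 2.9 km × 0.912/3.3 = 0.801 km.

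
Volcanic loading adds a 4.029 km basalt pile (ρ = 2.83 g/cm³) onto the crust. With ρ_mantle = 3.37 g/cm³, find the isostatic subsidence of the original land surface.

3.38 km

Subaerial loading: s = t ρ_load / ρ_m.
s = 4.029 km × 2.83/3.37 = 3.38 km.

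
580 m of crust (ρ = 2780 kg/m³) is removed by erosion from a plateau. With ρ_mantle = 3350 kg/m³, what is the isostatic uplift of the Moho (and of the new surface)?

Unloading: uplift u = e ρ_c/ρ_m = 580 m × 2780/3350 = 481 m.

481 m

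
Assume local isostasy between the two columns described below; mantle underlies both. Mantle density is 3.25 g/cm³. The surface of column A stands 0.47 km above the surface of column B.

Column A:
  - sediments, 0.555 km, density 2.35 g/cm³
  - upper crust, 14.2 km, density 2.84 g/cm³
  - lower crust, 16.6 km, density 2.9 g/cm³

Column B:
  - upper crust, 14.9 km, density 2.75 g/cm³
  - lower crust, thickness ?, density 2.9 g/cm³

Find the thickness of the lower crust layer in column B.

9.01 km

Take the compensation level at the base of the deeper column (depth z_c below the surface of column A) and equate Σ ρ_i t_i down to z_c; mantle fills any gap and the z_c terms cancel.
Column A: 0.555×2.35 + 14.2×2.84 + 16.6×2.9 + (z_c − 31.355)×3.25
Column B: 0.47×0 + 14.9×2.75 + x×2.9 + (z_c − 0.47 − 14.9 − x)×3.25
The z_c×3.25 term appears on both sides and cancels. Collect the known terms of each column as K = Σ(ρt)_known − 3.25 × (depth of known layers): K_A = 89.77225 − 3.25×31.355 = −12.1315; K_B = 40.975 − 3.25×(0.47 + 14.9) = −8.9775.
Balance: K_A = K_B − x×(3.25 − 2.9), so x = (K_B − K_A)/(3.25 − 2.9) = 3.154/0.35 = 9.01 km.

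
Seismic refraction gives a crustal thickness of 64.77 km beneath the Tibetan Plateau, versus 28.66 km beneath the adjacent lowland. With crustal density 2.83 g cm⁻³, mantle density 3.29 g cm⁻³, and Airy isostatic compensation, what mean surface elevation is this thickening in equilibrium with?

5.05 km

Excess crust Δ = 64.77 km − 28.66 km = 36.11 km, split between elevation h and root r with h + r = Δ.
Airy balance ρ_c h = (ρ_m − ρ_c) r gives r = h ρ_c/(ρ_m − ρ_c), so h (1 + ρ_c/(ρ_m − ρ_c)) = Δ, i.e. h = Δ (ρ_m − ρ_c)/ρ_m.
h = 36.11 km × 0.46/3.29 = 5.05 km.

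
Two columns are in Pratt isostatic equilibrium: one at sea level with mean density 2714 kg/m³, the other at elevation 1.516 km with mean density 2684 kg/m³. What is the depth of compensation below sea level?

136 km

ρ_ref D = ρ (D + h) → D (ρ_ref − ρ) = ρ h.
D = ρ h/(ρ_ref − ρ) = 2684 × 1.516 km/(2714 − 2684) = 136 km.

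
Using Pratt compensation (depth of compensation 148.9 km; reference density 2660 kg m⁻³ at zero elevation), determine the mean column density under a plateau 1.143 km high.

Pratt balance: ρ_ref D = ρ (D + h).
ρ = ρ_ref D/(D + h) = 2660 × 148.9 km/(148.9 km + 1.143 km) = 2640 kg m⁻³.

2640 kg m⁻³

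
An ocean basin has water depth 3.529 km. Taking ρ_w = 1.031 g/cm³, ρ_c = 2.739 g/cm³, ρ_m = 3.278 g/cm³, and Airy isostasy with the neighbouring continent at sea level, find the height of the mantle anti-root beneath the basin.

In Airy isostatic equilibrium: replacing crust with seawater at the top is compensated by replacing crust with mantle at the base: d (ρ_c − ρ_w) = a (ρ_m − ρ_c).
a = d (ρ_c − ρ_w)/(ρ_m − ρ_c) = 3.529 km × 1.708/0.539 = 11.2 km.

11.2 km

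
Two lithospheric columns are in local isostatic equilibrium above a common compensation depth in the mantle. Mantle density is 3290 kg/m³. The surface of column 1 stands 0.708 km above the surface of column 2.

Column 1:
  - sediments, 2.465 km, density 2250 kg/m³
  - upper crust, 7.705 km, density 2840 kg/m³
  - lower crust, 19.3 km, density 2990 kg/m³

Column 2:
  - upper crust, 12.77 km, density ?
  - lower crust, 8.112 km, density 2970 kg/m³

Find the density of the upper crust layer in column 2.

2750 kg/m³

Take the compensation level at the base of the deeper column (depth z_c below the surface of column 1) and equate Σ ρ_i t_i down to z_c; mantle fills any gap and the z_c terms cancel.
Column 1: 2.465×2250 + 7.705×2840 + 19.3×2990 + (z_c − 29.47)×3290
Column 2: 0.708×0 + 12.77×ρ + 8.112×2970 + (z_c − 0.708 − 20.882)×3290
The z_c×3290 term appears on both sides and cancels. Collect the known terms of each column as K = Σ(ρt)_known − 3290 × (depth of known layers): K_1 = 85135.45 − 3290×29.47 = −11820.85; K_2 = 24092.64 − 3290×(0.708 + 20.882) = −46938.46.
Balance: K_1 = K_2 + 12.77×ρ, so ρ = (K_1 − K_2)/12.77 = 35117.6/12.77 = 2750 kg/m³.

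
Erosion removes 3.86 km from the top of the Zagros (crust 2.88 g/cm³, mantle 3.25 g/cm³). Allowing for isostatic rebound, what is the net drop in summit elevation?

Rebound u = e ρ_c/ρ_m = 3.86 km × 2.88/3.25 = 3.421 km.
Net surface drop = e − u = 3.86 km − 3.421 km = e (ρ_m − ρ_c)/ρ_m = 0.439 km.

0.439 km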